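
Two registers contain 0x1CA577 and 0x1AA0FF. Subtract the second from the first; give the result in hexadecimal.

0x20478

Subtract column by column in base 16:
  7-F → 8 (borrow)
  7-F-1 → 7 (borrow)
  5-0-1 → 4
  A-A → 0
  C-A → 2
  1-1 → 0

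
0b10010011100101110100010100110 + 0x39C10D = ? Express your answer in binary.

0x39C10D = 0b1110011100000100001101 in binary.
Add column by column in base 2, right to left:
  0+1 = 1
  1+0 = 1
  1+1 = 0 carry 1
  0+1+1 = 0 carry 1
  0+0+1 = 1
  1+0 = 1
  0+0 = 0
  1+0 = 1
  0+1 = 1
  0+0 = 0
  0+0 = 0
  1+0 = 1
  0+0 = 0
  1+0 = 1
  1+1 = 0 carry 1
  1+1+1 = 1 carry 1
  0+1+1 = 0 carry 1
  1+0+1 = 0 carry 1
  0+0+1 = 1
  0+1 = 1
  1+1 = 0 carry 1
  1+1+1 = 1 carry 1
  1+0+1 = 0 carry 1
  0+0+1 = 1
  0+0 = 0
  1+0 = 1
  0+0 = 0
  0+0 = 0
  1+0 = 1

0b10010101011001010100110110011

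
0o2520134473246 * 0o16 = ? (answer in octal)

0o45142420476424

Multiply each base-8 digit by 14, carrying:
  6×14 = 84 → write 4 carry 10
  4×14+10 = 66 → write 2 carry 8
  2×14+8 = 36 → write 4 carry 4
  3×14+4 = 46 → write 6 carry 5
  7×14+5 = 103 → write 7 carry 12
  4×14+12 = 68 → write 4 carry 8
  4×14+8 = 64 → write 0 carry 8
  3×14+8 = 50 → write 2 carry 6
  1×14+6 = 20 → write 4 carry 2
  0×14+2 = 2 → write 2
  2×14 = 28 → write 4 carry 3
  5×14+3 = 73 → write 1 carry 9
  2×14+9 = 37 → write 5 carry 4
  remaining carry: 4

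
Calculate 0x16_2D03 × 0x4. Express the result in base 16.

0x58B40C

Multiply each base-16 digit by 4, carrying:
  3×4 = 12 → write C
  0×4 = 0 → write 0
  D×4 = 52 → write 4 carry 3
  2×4+3 = 11 → write B
  6×4 = 24 → write 8 carry 1
  1×4+1 = 5 → write 5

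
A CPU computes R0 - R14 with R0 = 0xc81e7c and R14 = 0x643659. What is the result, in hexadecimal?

0x63e823

Subtract column by column in base 16:
  c-9 → 3
  7-5 → 2
  e-6 → 8
  1-3 → e (borrow)
  8-4-1 → 3
  c-6 → 6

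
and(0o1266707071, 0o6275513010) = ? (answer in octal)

0o0264503010

AND each oct digit independently (no carries):
  1&6=0, 2&2=2, 6&7=6, 6&5=4, 7&5=5, 0&1=0, 7&3=3, 0&0=0, 7&1=1, 1&0=0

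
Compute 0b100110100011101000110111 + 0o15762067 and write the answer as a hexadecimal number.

0xD21E6E

0b100110100011101000110111 = 0x9A3A37 in hexadecimal.
0o15762067 = 0x37E437 in hexadecimal.
Add column by column in base 16, right to left:
  7+7 = E
  3+3 = 6
  A+4 = E
  3+E = 1 carry 1
  A+7+1 = 2 carry 1
  9+3+1 = D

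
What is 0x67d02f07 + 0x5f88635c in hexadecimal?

0xc7589263

Add column by column in base 16, right to left:
  7+c = 3 carry 1
  0+5+1 = 6
  f+3 = 2 carry 1
  2+6+1 = 9
  0+8 = 8
  d+8 = 5 carry 1
  7+f+1 = 7 carry 1
  6+5+1 = c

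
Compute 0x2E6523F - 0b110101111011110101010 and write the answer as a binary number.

0x2E6523F = 0b10111001100101001000111111 in binary.
Subtract column by column in base 2:
  1-0 → 1
  1-1 → 0
  1-0 → 1
  1-1 → 0
  1-0 → 1
  1-1 → 0
  0-0 → 0
  0-1 → 1 (borrow)
  0-1-1 → 0 (borrow)
  1-1-1 → 1 (borrow)
  0-1-1 → 0 (borrow)
  0-0-1 → 1 (borrow)
  1-1-1 → 1 (borrow)
  0-1-1 → 0 (borrow)
  1-1-1 → 1 (borrow)
  0-1-1 → 0 (borrow)
  0-0-1 → 1 (borrow)
  1-1-1 → 1 (borrow)
  1-0-1 → 0
  0-1 → 1 (borrow)
  0-1-1 → 0 (borrow)
  1-0-1 → 0
  1-0 → 1
  1-0 → 1
  0-0 → 0
  1-0 → 1

0b10110010110101101010010101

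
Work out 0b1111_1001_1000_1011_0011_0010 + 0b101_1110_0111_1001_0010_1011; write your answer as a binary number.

Add column by column in base 2, right to left:
  0+1 = 1
  1+1 = 0 carry 1
  0+0+1 = 1
  0+1 = 1
  1+0 = 1
  1+1 = 0 carry 1
  0+0+1 = 1
  0+0 = 0
  1+1 = 0 carry 1
  1+0+1 = 0 carry 1
  0+0+1 = 1
  1+1 = 0 carry 1
  0+1+1 = 0 carry 1
  0+1+1 = 0 carry 1
  0+1+1 = 0 carry 1
  1+0+1 = 0 carry 1
  1+0+1 = 0 carry 1
  0+1+1 = 0 carry 1
  0+1+1 = 0 carry 1
  1+1+1 = 1 carry 1
  1+1+1 = 1 carry 1
  1+0+1 = 0 carry 1
  1+1+1 = 1 carry 1
  1+0+1 = 0 carry 1
  final carry 1

0b1010110000000010001011101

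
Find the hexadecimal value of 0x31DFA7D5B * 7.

0x15D1D96D7D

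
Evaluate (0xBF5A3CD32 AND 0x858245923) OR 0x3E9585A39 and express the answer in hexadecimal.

0xBF5A3CD32 AND 0x858245923 = 0x850204922.
Then OR with 0x3E9585A39.

0xBF9785B3B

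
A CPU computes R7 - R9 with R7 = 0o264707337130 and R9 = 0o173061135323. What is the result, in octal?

Subtract column by column in base 8:
  0-3 → 5 (borrow)
  3-2-1 → 0
  1-3 → 6 (borrow)
  7-5-1 → 1
  3-3 → 0
  3-1 → 2
  7-1 → 6
  0-6 → 2 (borrow)
  7-0-1 → 6
  4-3 → 1
  6-7 → 7 (borrow)
  2-1-1 → 0

0o71626201605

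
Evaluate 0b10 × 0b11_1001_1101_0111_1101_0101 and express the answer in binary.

0b11100111010111110101010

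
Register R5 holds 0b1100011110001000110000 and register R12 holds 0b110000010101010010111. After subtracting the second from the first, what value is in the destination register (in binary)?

Subtract column by column in base 2:
  0-1 → 1 (borrow)
  0-1-1 → 0 (borrow)
  0-1-1 → 0 (borrow)
  0-0-1 → 1 (borrow)
  1-1-1 → 1 (borrow)
  1-0-1 → 0
  0-0 → 0
  0-1 → 1 (borrow)
  0-0-1 → 1 (borrow)
  1-1-1 → 1 (borrow)
  0-0-1 → 1 (borrow)
  0-1-1 → 0 (borrow)
  0-0-1 → 1 (borrow)
  1-1-1 → 1 (borrow)
  1-0-1 → 0
  1-0 → 1
  1-0 → 1
  0-0 → 0
  0-0 → 0
  0-1 → 1 (borrow)
  1-1-1 → 1 (borrow)
  1-0-1 → 0

0b110011011011110011001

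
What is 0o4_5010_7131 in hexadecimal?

0x4a08e59

Each octal digit is 3 bits: 4=100 5=101 0=000 1=001 0=000 7=111 1=001 3=011 1=001.
Group the bits into nibbles: 0100 1010 0000 1000 1110 0101 1001 → 4a08e59.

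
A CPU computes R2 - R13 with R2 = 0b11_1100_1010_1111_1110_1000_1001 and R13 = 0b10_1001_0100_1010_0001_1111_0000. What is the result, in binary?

Subtract column by column in base 2:
  1-0 → 1
  0-0 → 0
  0-0 → 0
  1-0 → 1
  0-1 → 1 (borrow)
  0-1-1 → 0 (borrow)
  0-1-1 → 0 (borrow)
  1-1-1 → 1 (borrow)
  0-1-1 → 0 (borrow)
  1-0-1 → 0
  1-0 → 1
  1-0 → 1
  1-0 → 1
  1-1 → 0
  1-0 → 1
  1-1 → 0
  0-0 → 0
  1-0 → 1
  0-1 → 1 (borrow)
  1-0-1 → 0
  0-1 → 1 (borrow)
  0-0-1 → 1 (borrow)
  1-0-1 → 0
  1-1 → 0
  1-0 → 1
  1-1 → 0

0b1001101100101110010011001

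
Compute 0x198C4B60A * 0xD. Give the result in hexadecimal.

0x14C1FD3E82

Multiply each base-16 digit by 13, carrying:
  A×13 = 130 → write 2 carry 8
  0×13+8 = 8 → write 8
  6×13 = 78 → write E carry 4
  B×13+4 = 147 → write 3 carry 9
  4×13+9 = 61 → write D carry 3
  C×13+3 = 159 → write F carry 9
  8×13+9 = 113 → write 1 carry 7
  9×13+7 = 124 → write C carry 7
  1×13+7 = 20 → write 4 carry 1
  remaining carry: 1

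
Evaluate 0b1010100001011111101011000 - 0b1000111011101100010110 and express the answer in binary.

Subtract column by column in base 2:
  0-0 → 0
  0-1 → 1 (borrow)
  0-1-1 → 0 (borrow)
  1-0-1 → 0
  1-1 → 0
  0-0 → 0
  1-0 → 1
  0-0 → 0
  1-1 → 0
  1-1 → 0
  1-0 → 1
  1-1 → 0
  1-1 → 0
  1-1 → 0
  0-0 → 0
  1-1 → 0
  0-1 → 1 (borrow)
  0-1-1 → 0 (borrow)
  0-0-1 → 1 (borrow)
  0-0-1 → 1 (borrow)
  1-0-1 → 0
  0-1 → 1 (borrow)
  1-0-1 → 0
  0-0 → 0
  1-0 → 1

0b1001011010000010001000010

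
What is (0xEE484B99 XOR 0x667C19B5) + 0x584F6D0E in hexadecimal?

First 0xEE484B99 XOR 0x667C19B5 = 0x8834522C.
Add column by column in base 16, right to left:
  C+E = A carry 1
  2+0+1 = 3
  2+D = F
  5+6 = B
  4+F = 3 carry 1
  3+4+1 = 8
  8+8 = 0 carry 1
  8+5+1 = E

0xE083BF3A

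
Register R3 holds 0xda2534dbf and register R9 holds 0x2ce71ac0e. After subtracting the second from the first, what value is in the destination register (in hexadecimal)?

0xad3e1a1b1

Subtract column by column in base 16:
  f-e → 1
  b-0 → b
  d-c → 1
  4-a → a (borrow)
  3-1-1 → 1
  5-7 → e (borrow)
  2-e-1 → 3 (borrow)
  a-c-1 → d (borrow)
  d-2-1 → a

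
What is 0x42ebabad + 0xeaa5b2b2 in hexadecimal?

0x12d915e5f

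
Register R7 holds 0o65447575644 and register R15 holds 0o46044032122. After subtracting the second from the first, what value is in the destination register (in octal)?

Subtract column by column in base 8:
  4-2 → 2
  4-2 → 2
  6-1 → 5
  5-2 → 3
  7-3 → 4
  5-0 → 5
  7-4 → 3
  4-4 → 0
  4-0 → 4
  5-6 → 7 (borrow)
  6-4-1 → 1

0o17403543522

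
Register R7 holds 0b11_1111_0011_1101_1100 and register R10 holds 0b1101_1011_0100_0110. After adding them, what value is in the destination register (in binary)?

Add column by column in base 2, right to left:
  0+0 = 0
  0+1 = 1
  1+1 = 0 carry 1
  1+0+1 = 0 carry 1
  1+0+1 = 0 carry 1
  0+0+1 = 1
  1+1 = 0 carry 1
  1+0+1 = 0 carry 1
  1+1+1 = 1 carry 1
  1+1+1 = 1 carry 1
  0+0+1 = 1
  0+1 = 1
  1+1 = 0 carry 1
  1+0+1 = 0 carry 1
  1+1+1 = 1 carry 1
  1+1+1 = 1 carry 1
  1+0+1 = 0 carry 1
  1+0+1 = 0 carry 1
  final carry 1

0b1001100111100100010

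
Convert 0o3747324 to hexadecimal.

Each octal digit is 3 bits: 3=011 7=111 4=100 7=111 3=011 2=010 4=100.
Group the bits into nibbles: 1111 1100 1110 1101 0100 → FCED4.

0xFCED4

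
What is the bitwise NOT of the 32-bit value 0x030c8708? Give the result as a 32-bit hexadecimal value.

0xfcf378f7

Each hex digit d becomes f−d:
  0→f, 3→c, 0→f, c→3, 8→7, 7→8, 0→f, 8→7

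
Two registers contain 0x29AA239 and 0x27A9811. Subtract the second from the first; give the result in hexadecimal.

Subtract column by column in base 16:
  9-1 → 8
  3-1 → 2
  2-8 → A (borrow)
  A-9-1 → 0
  A-A → 0
  9-7 → 2
  2-2 → 0

0x200A28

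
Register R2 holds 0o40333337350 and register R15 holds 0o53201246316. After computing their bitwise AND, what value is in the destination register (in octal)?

AND each oct digit independently (no carries):
  4&5=4, 0&3=0, 3&2=2, 3&0=0, 3&1=1, 3&2=2, 3&4=0, 7&6=6, 3&3=3, 5&1=1, 0&6=0

0o40201206310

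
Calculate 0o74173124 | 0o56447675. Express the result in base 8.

OR each oct digit independently (no carries):
  7|5=7, 4|6=6, 1|4=5, 7|4=7, 3|7=7, 1|6=7, 2|7=7, 4|5=5

0o76577775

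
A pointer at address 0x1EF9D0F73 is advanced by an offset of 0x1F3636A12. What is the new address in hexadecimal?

Add column by column in base 16, right to left:
  3+2 = 5
  7+1 = 8
  F+A = 9 carry 1
  0+6+1 = 7
  D+3 = 0 carry 1
  9+6+1 = 0 carry 1
  F+3+1 = 3 carry 1
  E+F+1 = E carry 1
  1+1+1 = 3

0x3E3007985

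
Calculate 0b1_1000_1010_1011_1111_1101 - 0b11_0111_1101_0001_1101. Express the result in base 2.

0b101010010111011100000

Subtract column by column in base 2:
  1-1 → 0
  0-0 → 0
  1-1 → 0
  1-1 → 0
  1-1 → 0
  1-0 → 1
  1-0 → 1
  1-0 → 1
  1-1 → 0
  1-0 → 1
  0-1 → 1 (borrow)
  1-1-1 → 1 (borrow)
  0-1-1 → 0 (borrow)
  1-1-1 → 1 (borrow)
  0-1-1 → 0 (borrow)
  1-0-1 → 0
  0-1 → 1 (borrow)
  0-1-1 → 0 (borrow)
  0-0-1 → 1 (borrow)
  1-0-1 → 0
  1-0 → 1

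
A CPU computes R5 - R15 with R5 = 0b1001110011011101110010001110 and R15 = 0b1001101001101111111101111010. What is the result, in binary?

0b1001101101110100010100

Subtract column by column in base 2:
  0-0 → 0
  1-1 → 0
  1-0 → 1
  1-1 → 0
  0-1 → 1 (borrow)
  0-1-1 → 0 (borrow)
  0-1-1 → 0 (borrow)
  1-0-1 → 0
  0-1 → 1 (borrow)
  0-1-1 → 0 (borrow)
  1-1-1 → 1 (borrow)
  1-1-1 → 1 (borrow)
  1-1-1 → 1 (borrow)
  0-1-1 → 0 (borrow)
  1-1-1 → 1 (borrow)
  1-1-1 → 1 (borrow)
  1-0-1 → 0
  0-1 → 1 (borrow)
  1-1-1 → 1 (borrow)
  1-0-1 → 0
  0-0 → 0
  0-1 → 1 (borrow)
  1-0-1 → 0
  1-1 → 0
  1-1 → 0
  0-0 → 0
  0-0 → 0
  1-1 → 0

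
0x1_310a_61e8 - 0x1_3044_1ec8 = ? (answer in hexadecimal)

Subtract column by column in base 16:
  8-8 → 0
  e-c → 2
  1-e → 3 (borrow)
  6-1-1 → 4
  a-4 → 6
  0-4 → c (borrow)
  1-0-1 → 0
  3-3 → 0
  1-1 → 0

0xc64320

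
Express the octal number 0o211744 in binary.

0b10001001111100100

Each octal digit is 3 bits: 2=010 1=001 1=001 7=111 4=100 4=100.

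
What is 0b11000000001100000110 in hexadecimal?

0xC0306

Group the bits into nibbles: 1100 0000 0011 0000 0110 → C0306.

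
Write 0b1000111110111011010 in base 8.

0o1076732

Group the bits in threes: 001 000 111 110 111 011 010 → 1076732.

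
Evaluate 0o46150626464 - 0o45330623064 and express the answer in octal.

0o620003400

Subtract column by column in base 8:
  4-4 → 0
  6-6 → 0
  4-0 → 4
  6-3 → 3
  2-2 → 0
  6-6 → 0
  0-0 → 0
  5-3 → 2
  1-3 → 6 (borrow)
  6-5-1 → 0
  4-4 → 0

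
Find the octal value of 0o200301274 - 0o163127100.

0o15152174

Subtract column by column in base 8:
  4-0 → 4
  7-0 → 7
  2-1 → 1
  1-7 → 2 (borrow)
  0-2-1 → 5 (borrow)
  3-1-1 → 1
  0-3 → 5 (borrow)
  0-6-1 → 1 (borrow)
  2-1-1 → 0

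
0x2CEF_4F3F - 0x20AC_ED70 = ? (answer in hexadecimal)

Subtract column by column in base 16:
  F-0 → F
  3-7 → C (borrow)
  F-D-1 → 1
  4-E → 6 (borrow)
  F-C-1 → 2
  E-A → 4
  C-0 → C
  2-2 → 0

0xC4261CF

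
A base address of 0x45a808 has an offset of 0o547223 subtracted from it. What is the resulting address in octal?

0x45a808 = 0o21324010 in octal.
Subtract column by column in base 8:
  0-3 → 5 (borrow)
  1-2-1 → 6 (borrow)
  0-2-1 → 5 (borrow)
  4-7-1 → 4 (borrow)
  2-4-1 → 5 (borrow)
  3-5-1 → 5 (borrow)
  1-0-1 → 0
  2-0 → 2

0o20554565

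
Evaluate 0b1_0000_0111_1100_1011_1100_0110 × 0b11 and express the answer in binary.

0b11000101110110001101010010

Multiply each base-2 digit by 3, carrying:
  0×3 = 0 → write 0
  1×3 = 3 → write 1 carry 1
  1×3+1 = 4 → write 0 carry 2
  0×3+2 = 2 → write 0 carry 1
  0×3+1 = 1 → write 1
  0×3 = 0 → write 0
  1×3 = 3 → write 1 carry 1
  1×3+1 = 4 → write 0 carry 2
  1×3+2 = 5 → write 1 carry 2
  1×3+2 = 5 → write 1 carry 2
  0×3+2 = 2 → write 0 carry 1
  1×3+1 = 4 → write 0 carry 2
  0×3+2 = 2 → write 0 carry 1
  0×3+1 = 1 → write 1
  1×3 = 3 → write 1 carry 1
  1×3+1 = 4 → write 0 carry 2
  1×3+2 = 5 → write 1 carry 2
  1×3+2 = 5 → write 1 carry 2
  1×3+2 = 5 → write 1 carry 2
  0×3+2 = 2 → write 0 carry 1
  0×3+1 = 1 → write 1
  0×3 = 0 → write 0
  0×3 = 0 → write 0
  0×3 = 0 → write 0
  1×3 = 3 → write 1 carry 1
  remaining carry: 1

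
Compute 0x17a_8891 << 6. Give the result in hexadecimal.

0x5ea22440

6 bits is not a whole number of base-16 digits; in binary: 1011110101000100010010001 << 6 = 1011110101000100010010001000000.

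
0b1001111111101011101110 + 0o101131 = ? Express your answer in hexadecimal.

0b1001111111101011101110 = 0x27FAEE in hexadecimal.
0o101131 = 0x8259 in hexadecimal.
Add column by column in base 16, right to left:
  E+9 = 7 carry 1
  E+5+1 = 4 carry 1
  A+2+1 = D
  F+8 = 7 carry 1
  7+0+1 = 8
  2+0 = 2

0x287D47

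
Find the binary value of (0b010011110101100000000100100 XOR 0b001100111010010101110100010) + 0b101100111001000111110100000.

0b1001100001000111101100100110

First 0b010011110101100000000100100 XOR 0b001100111010010101110100010 = 0b011111001111110101110000110.
Add column by column in base 2, right to left:
  0+0 = 0
  1+0 = 1
  1+0 = 1
  0+0 = 0
  0+0 = 0
  0+1 = 1
  0+0 = 0
  1+1 = 0 carry 1
  1+1+1 = 1 carry 1
  1+1+1 = 1 carry 1
  0+1+1 = 0 carry 1
  1+1+1 = 1 carry 1
  0+0+1 = 1
  1+0 = 1
  1+0 = 1
  1+1 = 0 carry 1
  1+0+1 = 0 carry 1
  1+0+1 = 0 carry 1
  1+1+1 = 1 carry 1
  0+1+1 = 0 carry 1
  0+1+1 = 0 carry 1
  1+0+1 = 0 carry 1
  1+0+1 = 0 carry 1
  1+1+1 = 1 carry 1
  1+1+1 = 1 carry 1
  1+0+1 = 0 carry 1
  0+1+1 = 0 carry 1
  final carry 1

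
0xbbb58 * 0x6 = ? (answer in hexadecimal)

Multiply each base-16 digit by 6, carrying:
  8×6 = 48 → write 0 carry 3
  5×6+3 = 33 → write 1 carry 2
  b×6+2 = 68 → write 4 carry 4
  b×6+4 = 70 → write 6 carry 4
  b×6+4 = 70 → write 6 carry 4
  remaining carry: 4

0x466410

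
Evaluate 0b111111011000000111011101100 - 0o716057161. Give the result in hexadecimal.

0xB3B07B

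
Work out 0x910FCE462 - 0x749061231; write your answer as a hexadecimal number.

0x1C7F6D231

Subtract column by column in base 16:
  2-1 → 1
  6-3 → 3
  4-2 → 2
  E-1 → D
  C-6 → 6
  F-0 → F
  0-9 → 7 (borrow)
  1-4-1 → C (borrow)
  9-7-1 → 1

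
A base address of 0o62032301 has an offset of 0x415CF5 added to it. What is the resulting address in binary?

0b1000010011001000110110110

0o62032301 = 0b110010000011010011000001 in binary.
0x415CF5 = 0b10000010101110011110101 in binary.
Add column by column in base 2, right to left:
  1+1 = 0 carry 1
  0+0+1 = 1
  0+1 = 1
  0+0 = 0
  0+1 = 1
  0+1 = 1
  1+1 = 0 carry 1
  1+1+1 = 1 carry 1
  0+0+1 = 1
  0+0 = 0
  1+1 = 0 carry 1
  0+1+1 = 0 carry 1
  1+1+1 = 1 carry 1
  1+0+1 = 0 carry 1
  0+1+1 = 0 carry 1
  0+0+1 = 1
  0+1 = 1
  0+0 = 0
  0+0 = 0
  1+0 = 1
  0+0 = 0
  0+0 = 0
  1+1 = 0 carry 1
  1+0+1 = 0 carry 1
  final carry 1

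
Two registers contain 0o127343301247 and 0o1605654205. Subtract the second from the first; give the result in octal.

0o125535425042

Subtract column by column in base 8:
  7-5 → 2
  4-0 → 4
  2-2 → 0
  1-4 → 5 (borrow)
  0-5-1 → 2 (borrow)
  3-6-1 → 4 (borrow)
  3-5-1 → 5 (borrow)
  4-0-1 → 3
  3-6 → 5 (borrow)
  7-1-1 → 5
  2-0 → 2
  1-0 → 1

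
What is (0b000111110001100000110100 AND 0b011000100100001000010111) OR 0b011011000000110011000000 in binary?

0b11011100000110011010100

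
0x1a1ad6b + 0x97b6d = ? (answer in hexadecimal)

Add column by column in base 16, right to left:
  b+d = 8 carry 1
  6+6+1 = d
  d+b = 8 carry 1
  a+7+1 = 2 carry 1
  1+9+1 = b
  a+0 = a
  1+0 = 1

0x1ab28d8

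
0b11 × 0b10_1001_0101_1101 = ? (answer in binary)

0b111110000010111

Multiply each base-2 digit by 3, carrying:
  1×3 = 3 → write 1 carry 1
  0×3+1 = 1 → write 1
  1×3 = 3 → write 1 carry 1
  1×3+1 = 4 → write 0 carry 2
  1×3+2 = 5 → write 1 carry 2
  0×3+2 = 2 → write 0 carry 1
  1×3+1 = 4 → write 0 carry 2
  0×3+2 = 2 → write 0 carry 1
  1×3+1 = 4 → write 0 carry 2
  0×3+2 = 2 → write 0 carry 1
  0×3+1 = 1 → write 1
  1×3 = 3 → write 1 carry 1
  0×3+1 = 1 → write 1
  1×3 = 3 → write 1 carry 1
  remaining carry: 1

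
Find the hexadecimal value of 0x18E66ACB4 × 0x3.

Multiply each base-16 digit by 3, carrying:
  4×3 = 12 → write C
  B×3 = 33 → write 1 carry 2
  C×3+2 = 38 → write 6 carry 2
  A×3+2 = 32 → write 0 carry 2
  6×3+2 = 20 → write 4 carry 1
  6×3+1 = 19 → write 3 carry 1
  E×3+1 = 43 → write B carry 2
  8×3+2 = 26 → write A carry 1
  1×3+1 = 4 → write 4

0x4AB34061C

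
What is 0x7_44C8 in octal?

Expand each hex digit to 4 bits: 7=0111 4=0100 4=0100 C=1100 8=1000.
Group the bits in threes: 001 110 100 010 011 001 000 → 1642310.

0o1642310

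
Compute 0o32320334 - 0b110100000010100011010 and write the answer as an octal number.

0o23715702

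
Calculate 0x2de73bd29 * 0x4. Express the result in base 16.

0xb79cef4a4

Multiply each base-16 digit by 4, carrying:
  9×4 = 36 → write 4 carry 2
  2×4+2 = 10 → write a
  d×4 = 52 → write 4 carry 3
  b×4+3 = 47 → write f carry 2
  3×4+2 = 14 → write e
  7×4 = 28 → write c carry 1
  e×4+1 = 57 → write 9 carry 3
  d×4+3 = 55 → write 7 carry 3
  2×4+3 = 11 → write b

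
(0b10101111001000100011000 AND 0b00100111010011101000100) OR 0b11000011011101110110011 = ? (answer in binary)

0b11100111011101110110011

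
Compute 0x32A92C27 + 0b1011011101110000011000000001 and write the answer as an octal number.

0x32A92C27 = 0o6252226047 in octal.
0b1011011101110000011000000001 = 0o1335603001 in octal.
Add column by column in base 8, right to left:
  7+1 = 0 carry 1
  4+0+1 = 5
  0+0 = 0
  6+3 = 1 carry 1
  2+0+1 = 3
  2+6 = 0 carry 1
  2+5+1 = 0 carry 1
  5+3+1 = 1 carry 1
  2+3+1 = 6
  6+1 = 7

0o7610031050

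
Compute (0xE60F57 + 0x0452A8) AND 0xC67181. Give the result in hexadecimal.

0xC26181

Add column by column in base 16, right to left:
  7+8 = F
  5+A = F
  F+2 = 1 carry 1
  0+5+1 = 6
  6+4 = A
  E+0 = E
Sum = 0xEA61FF; now AND with 0xC67181:
  E&C=C, A&6=2, 6&7=6, 1&1=1, F&8=8, F&1=1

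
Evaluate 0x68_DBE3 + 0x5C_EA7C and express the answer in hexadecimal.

0xC5C65F

Add column by column in base 16, right to left:
  3+C = F
  E+7 = 5 carry 1
  B+A+1 = 6 carry 1
  D+E+1 = C carry 1
  8+C+1 = 5 carry 1
  6+5+1 = C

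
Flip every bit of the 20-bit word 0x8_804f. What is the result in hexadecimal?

0x77fb0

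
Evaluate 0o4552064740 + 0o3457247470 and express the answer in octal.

Add column by column in base 8, right to left:
  0+0 = 0
  4+7 = 3 carry 1
  7+4+1 = 4 carry 1
  4+7+1 = 4 carry 1
  6+4+1 = 3 carry 1
  0+2+1 = 3
  2+7 = 1 carry 1
  5+5+1 = 3 carry 1
  5+4+1 = 2 carry 1
  4+3+1 = 0 carry 1
  final carry 1

0o10231334430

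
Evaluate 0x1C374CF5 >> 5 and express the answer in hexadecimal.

0xE1BA67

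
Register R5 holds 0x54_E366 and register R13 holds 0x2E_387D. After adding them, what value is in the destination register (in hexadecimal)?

Add column by column in base 16, right to left:
  6+D = 3 carry 1
  6+7+1 = E
  3+8 = B
  E+3 = 1 carry 1
  4+E+1 = 3 carry 1
  5+2+1 = 8

0x831BE3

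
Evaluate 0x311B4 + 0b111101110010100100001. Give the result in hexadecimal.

0x21F6D5

0b111101110010100100001 = 0x1EE521 in hexadecimal.
Add column by column in base 16, right to left:
  4+1 = 5
  B+2 = D
  1+5 = 6
  1+E = F
  3+E = 1 carry 1
  0+1+1 = 2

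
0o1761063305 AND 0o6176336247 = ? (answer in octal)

0o0160022205

AND each oct digit independently (no carries):
  1&6=0, 7&1=1, 6&7=6, 1&6=0, 0&3=0, 6&3=2, 3&6=2, 3&2=2, 0&4=0, 5&7=5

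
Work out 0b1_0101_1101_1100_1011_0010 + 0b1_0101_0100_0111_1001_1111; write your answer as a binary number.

0b1010110010010001010001

Add column by column in base 2, right to left:
  0+1 = 1
  1+1 = 0 carry 1
  0+1+1 = 0 carry 1
  0+1+1 = 0 carry 1
  1+1+1 = 1 carry 1
  1+0+1 = 0 carry 1
  0+0+1 = 1
  1+1 = 0 carry 1
  0+1+1 = 0 carry 1
  0+1+1 = 0 carry 1
  1+1+1 = 1 carry 1
  1+0+1 = 0 carry 1
  1+0+1 = 0 carry 1
  0+0+1 = 1
  1+1 = 0 carry 1
  1+0+1 = 0 carry 1
  1+1+1 = 1 carry 1
  0+0+1 = 1
  1+1 = 0 carry 1
  0+0+1 = 1
  1+1 = 0 carry 1
  final carry 1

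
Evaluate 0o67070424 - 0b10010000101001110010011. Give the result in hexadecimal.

0o67070424 = 0xdc7114 in hexadecimal.
0b10010000101001110010011 = 0x485393 in hexadecimal.
Subtract column by column in base 16:
  4-3 → 1
  1-9 → 8 (borrow)
  1-3-1 → d (borrow)
  7-5-1 → 1
  c-8 → 4
  d-4 → 9

0x941d81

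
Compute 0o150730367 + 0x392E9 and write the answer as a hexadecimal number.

0o150730367 = 0x1A3B0F7 in hexadecimal.
Add column by column in base 16, right to left:
  7+9 = 0 carry 1
  F+E+1 = E carry 1
  0+2+1 = 3
  B+9 = 4 carry 1
  3+3+1 = 7
  A+0 = A
  1+0 = 1

0x1A743E0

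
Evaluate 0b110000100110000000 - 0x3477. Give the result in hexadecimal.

0x2D509

0b110000100110000000 = 0x30980 in hexadecimal.
Subtract column by column in base 16:
  0-7 → 9 (borrow)
  8-7-1 → 0
  9-4 → 5
  0-3 → D (borrow)
  3-0-1 → 2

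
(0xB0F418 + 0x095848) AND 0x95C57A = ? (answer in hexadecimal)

Add column by column in base 16, right to left:
  8+8 = 0 carry 1
  1+4+1 = 6
  4+8 = C
  F+5 = 4 carry 1
  0+9+1 = A
  B+0 = B
Sum = 0xBA4C60; now AND with 0x95C57A:
  B&9=9, A&5=0, 4&C=4, C&5=4, 6&7=6, 0&A=0

0x904460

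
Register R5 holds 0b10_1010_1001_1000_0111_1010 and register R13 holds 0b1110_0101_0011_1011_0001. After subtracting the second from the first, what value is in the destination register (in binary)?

0b111000100010011001001

Subtract column by column in base 2:
  0-1 → 1 (borrow)
  1-0-1 → 0
  0-0 → 0
  1-0 → 1
  1-1 → 0
  1-1 → 0
  1-0 → 1
  0-1 → 1 (borrow)
  0-1-1 → 0 (borrow)
  0-1-1 → 0 (borrow)
  0-0-1 → 1 (borrow)
  1-0-1 → 0
  1-1 → 0
  0-0 → 0
  0-1 → 1 (borrow)
  1-0-1 → 0
  0-0 → 0
  1-1 → 0
  0-1 → 1 (borrow)
  1-1-1 → 1 (borrow)
  0-0-1 → 1 (borrow)
  1-0-1 → 0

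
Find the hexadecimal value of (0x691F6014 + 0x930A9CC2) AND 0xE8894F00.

0xE8094C00

Add column by column in base 16, right to left:
  4+2 = 6
  1+C = D
  0+C = C
  6+9 = F
  F+A = 9 carry 1
  1+0+1 = 2
  9+3 = C
  6+9 = F
Sum = 0xFC29FCD6; now AND with 0xE8894F00:
  F&E=E, C&8=8, 2&8=0, 9&9=9, F&4=4, C&F=C, D&0=0, 6&0=0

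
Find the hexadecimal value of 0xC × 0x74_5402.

Multiply each base-16 digit by 12, carrying:
  2×12 = 24 → write 8 carry 1
  0×12+1 = 1 → write 1
  4×12 = 48 → write 0 carry 3
  5×12+3 = 63 → write F carry 3
  4×12+3 = 51 → write 3 carry 3
  7×12+3 = 87 → write 7 carry 5
  remaining carry: 5

0x573F018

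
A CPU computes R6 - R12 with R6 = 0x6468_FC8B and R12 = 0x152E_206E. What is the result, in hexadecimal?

0x4F3ADC1D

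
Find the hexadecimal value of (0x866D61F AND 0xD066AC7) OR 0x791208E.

0x866D61F AND 0xD066AC7 = 0x8064207.
Then OR with 0x791208E.

0xF97628F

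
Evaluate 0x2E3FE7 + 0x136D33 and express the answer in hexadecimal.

0x41AD1A

Add column by column in base 16, right to left:
  7+3 = A
  E+3 = 1 carry 1
  F+D+1 = D carry 1
  3+6+1 = A
  E+3 = 1 carry 1
  2+1+1 = 4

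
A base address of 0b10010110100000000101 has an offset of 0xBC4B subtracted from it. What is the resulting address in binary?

0b10001010101110111010

0xBC4B = 0b1011110001001011 in binary.
Subtract column by column in base 2:
  1-1 → 0
  0-1 → 1 (borrow)
  1-0-1 → 0
  0-1 → 1 (borrow)
  0-0-1 → 1 (borrow)
  0-0-1 → 1 (borrow)
  0-1-1 → 0 (borrow)
  0-0-1 → 1 (borrow)
  0-0-1 → 1 (borrow)
  0-0-1 → 1 (borrow)
  0-1-1 → 0 (borrow)
  1-1-1 → 1 (borrow)
  0-1-1 → 0 (borrow)
  1-1-1 → 1 (borrow)
  1-0-1 → 0
  0-1 → 1 (borrow)
  1-0-1 → 0
  0-0 → 0
  0-0 → 0
  1-0 → 1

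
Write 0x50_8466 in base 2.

0b10100001000010001100110

Expand each hex digit to 4 bits: 5=0101 0=0000 8=1000 4=0100 6=0110 6=0110.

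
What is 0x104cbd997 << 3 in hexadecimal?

3 bits is not a whole number of base-16 digits; in binary: 100000100110010111101100110010111 << 3 = 100000100110010111101100110010111000.

0x8265eccb8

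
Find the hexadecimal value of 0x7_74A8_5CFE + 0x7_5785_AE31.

0xECC2E0B2F

Add column by column in base 16, right to left:
  E+1 = F
  F+3 = 2 carry 1
  C+E+1 = B carry 1
  5+A+1 = 0 carry 1
  8+5+1 = E
  A+8 = 2 carry 1
  4+7+1 = C
  7+5 = C
  7+7 = E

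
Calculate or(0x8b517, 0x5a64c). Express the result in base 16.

OR each hex digit independently (no carries):
  8|5=d, b|a=b, 5|6=7, 1|4=5, 7|c=f

0xdb75f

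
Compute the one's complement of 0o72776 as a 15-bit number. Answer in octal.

Each oct digit d becomes 7−d:
  7→0, 2→5, 7→0, 7→0, 6→1

0o05001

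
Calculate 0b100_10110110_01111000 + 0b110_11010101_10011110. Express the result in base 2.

0b10111000110000010110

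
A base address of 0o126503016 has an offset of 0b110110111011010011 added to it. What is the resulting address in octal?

0o127372341

0b110110111011010011 = 0o667323 in octal.
Add column by column in base 8, right to left:
  6+3 = 1 carry 1
  1+2+1 = 4
  0+3 = 3
  3+7 = 2 carry 1
  0+6+1 = 7
  5+6 = 3 carry 1
  6+0+1 = 7
  2+0 = 2
  1+0 = 1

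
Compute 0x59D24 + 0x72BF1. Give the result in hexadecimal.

Add column by column in base 16, right to left:
  4+1 = 5
  2+F = 1 carry 1
  D+B+1 = 9 carry 1
  9+2+1 = C
  5+7 = C

0xCC915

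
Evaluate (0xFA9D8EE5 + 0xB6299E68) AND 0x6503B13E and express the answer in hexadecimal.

0x2003210C

Add column by column in base 16, right to left:
  5+8 = D
  E+6 = 4 carry 1
  E+E+1 = D carry 1
  8+9+1 = 2 carry 1
  D+9+1 = 7 carry 1
  9+2+1 = C
  A+6 = 0 carry 1
  F+B+1 = B carry 1
  final carry 1
Sum = 0x1B0C72D4D; now AND with 0x6503B13E:
  1&0=0, B&6=2, 0&5=0, C&0=0, 7&3=3, 2&B=2, D&1=1, 4&3=0, D&E=C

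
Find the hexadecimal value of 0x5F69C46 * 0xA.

0x3BA21ABC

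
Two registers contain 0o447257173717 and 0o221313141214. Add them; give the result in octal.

0o670572335133

Add column by column in base 8, right to left:
  7+4 = 3 carry 1
  1+1+1 = 3
  7+2 = 1 carry 1
  3+1+1 = 5
  7+4 = 3 carry 1
  1+1+1 = 3
  7+3 = 2 carry 1
  5+1+1 = 7
  2+3 = 5
  7+1 = 0 carry 1
  4+2+1 = 7
  4+2 = 6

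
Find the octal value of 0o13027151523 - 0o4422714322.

0o6404235201

Subtract column by column in base 8:
  3-2 → 1
  2-2 → 0
  5-3 → 2
  1-4 → 5 (borrow)
  5-1-1 → 3
  1-7 → 2 (borrow)
  7-2-1 → 4
  2-2 → 0
  0-4 → 4 (borrow)
  3-4-1 → 6 (borrow)
  1-0-1 → 0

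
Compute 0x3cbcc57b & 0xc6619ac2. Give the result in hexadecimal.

AND each hex digit independently (no carries):
  3&c=0, c&6=4, b&6=2, c&1=0, c&9=8, 5&a=0, 7&c=4, b&2=2

0x04208042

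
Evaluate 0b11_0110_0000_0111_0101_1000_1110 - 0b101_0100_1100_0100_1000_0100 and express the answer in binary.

Subtract column by column in base 2:
  0-0 → 0
  1-0 → 1
  1-1 → 0
  1-0 → 1
  0-0 → 0
  0-0 → 0
  0-0 → 0
  1-1 → 0
  1-0 → 1
  0-0 → 0
  1-1 → 0
  0-0 → 0
  1-0 → 1
  1-0 → 1
  1-1 → 0
  0-1 → 1 (borrow)
  0-0-1 → 1 (borrow)
  0-0-1 → 1 (borrow)
  0-1-1 → 0 (borrow)
  0-0-1 → 1 (borrow)
  0-1-1 → 0 (borrow)
  1-0-1 → 0
  1-1 → 0
  0-0 → 0
  1-0 → 1
  1-0 → 1

0b11000010111011000100001010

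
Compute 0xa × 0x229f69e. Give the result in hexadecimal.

Multiply each base-16 digit by 10, carrying:
  e×10 = 140 → write c carry 8
  9×10+8 = 98 → write 2 carry 6
  6×10+6 = 66 → write 2 carry 4
  f×10+4 = 154 → write a carry 9
  9×10+9 = 99 → write 3 carry 6
  2×10+6 = 26 → write a carry 1
  2×10+1 = 21 → write 5 carry 1
  remaining carry: 1

0x15a3a22c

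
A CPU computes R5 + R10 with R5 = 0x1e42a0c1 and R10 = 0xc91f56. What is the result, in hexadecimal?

Add column by column in base 16, right to left:
  1+6 = 7
  c+5 = 1 carry 1
  0+f+1 = 0 carry 1
  a+1+1 = c
  2+9 = b
  4+c = 0 carry 1
  e+0+1 = f
  1+0 = 1

0x1f0bc017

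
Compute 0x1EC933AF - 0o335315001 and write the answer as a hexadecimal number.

0o335315001 = 0x3759A01 in hexadecimal.
Subtract column by column in base 16:
  F-1 → E
  A-0 → A
  3-A → 9 (borrow)
  3-9-1 → 9 (borrow)
  9-5-1 → 3
  C-7 → 5
  E-3 → B
  1-0 → 1

0x1B5399AE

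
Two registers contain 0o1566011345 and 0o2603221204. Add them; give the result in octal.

Add column by column in base 8, right to left:
  5+4 = 1 carry 1
  4+0+1 = 5
  3+2 = 5
  1+1 = 2
  1+2 = 3
  0+2 = 2
  6+3 = 1 carry 1
  6+0+1 = 7
  5+6 = 3 carry 1
  1+2+1 = 4

0o4371232551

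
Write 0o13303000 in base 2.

0b1011011000011000000000

Each octal digit is 3 bits: 1=001 3=011 3=011 0=000 3=011 0=000 0=000 0=000.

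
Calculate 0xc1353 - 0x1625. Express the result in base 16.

Subtract column by column in base 16:
  3-5 → e (borrow)
  5-2-1 → 2
  3-6 → d (borrow)
  1-1-1 → f (borrow)
  c-0-1 → b

0xbfd2e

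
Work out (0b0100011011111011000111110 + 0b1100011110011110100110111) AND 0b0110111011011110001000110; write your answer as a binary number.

Add column by column in base 2, right to left:
  0+1 = 1
  1+1 = 0 carry 1
  1+1+1 = 1 carry 1
  1+0+1 = 0 carry 1
  1+1+1 = 1 carry 1
  1+1+1 = 1 carry 1
  0+0+1 = 1
  0+0 = 0
  0+1 = 1
  1+0 = 1
  1+1 = 0 carry 1
  0+1+1 = 0 carry 1
  1+1+1 = 1 carry 1
  1+1+1 = 1 carry 1
  1+0+1 = 0 carry 1
  1+0+1 = 0 carry 1
  1+1+1 = 1 carry 1
  0+1+1 = 0 carry 1
  1+1+1 = 1 carry 1
  1+1+1 = 1 carry 1
  0+0+1 = 1
  0+0 = 0
  0+0 = 0
  1+1 = 0 carry 1
  0+1+1 = 0 carry 1
  final carry 1
Sum = 0b10000111010011001101110101; now AND with 0b0110111011011110001000110:
  10000111010011001101110101
& 00110111011011110001000110
= 00000111010011000001000100

0b111010011000001000100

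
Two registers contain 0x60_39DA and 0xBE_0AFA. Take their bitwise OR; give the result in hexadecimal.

0xFE3BFA

OR each hex digit independently (no carries):
  6|B=F, 0|E=E, 3|0=3, 9|A=B, D|F=F, A|A=A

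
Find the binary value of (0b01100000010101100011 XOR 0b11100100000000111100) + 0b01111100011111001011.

0b100000000110100101010

First 0b01100000010101100011 XOR 0b11100100000000111100 = 0b10000100010101011111.
Add column by column in base 2, right to left:
  1+1 = 0 carry 1
  1+1+1 = 1 carry 1
  1+0+1 = 0 carry 1
  1+1+1 = 1 carry 1
  1+0+1 = 0 carry 1
  0+0+1 = 1
  1+1 = 0 carry 1
  0+1+1 = 0 carry 1
  1+1+1 = 1 carry 1
  0+1+1 = 0 carry 1
  1+1+1 = 1 carry 1
  0+0+1 = 1
  0+0 = 0
  0+0 = 0
  1+1 = 0 carry 1
  0+1+1 = 0 carry 1
  0+1+1 = 0 carry 1
  0+1+1 = 0 carry 1
  0+1+1 = 0 carry 1
  1+0+1 = 0 carry 1
  final carry 1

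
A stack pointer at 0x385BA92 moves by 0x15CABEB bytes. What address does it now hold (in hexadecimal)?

Add column by column in base 16, right to left:
  2+B = D
  9+E = 7 carry 1
  A+B+1 = 6 carry 1
  B+A+1 = 6 carry 1
  5+C+1 = 2 carry 1
  8+5+1 = E
  3+1 = 4

0x4E2667D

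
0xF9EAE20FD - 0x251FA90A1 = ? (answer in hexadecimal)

Subtract column by column in base 16:
  D-1 → C
  F-A → 5
  0-0 → 0
  2-9 → 9 (borrow)
  E-A-1 → 3
  A-F → B (borrow)
  E-1-1 → C
  9-5 → 4
  F-2 → D

0xD4CB3905C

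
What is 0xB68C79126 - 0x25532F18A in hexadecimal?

Subtract column by column in base 16:
  6-A → C (borrow)
  2-8-1 → 9 (borrow)
  1-1-1 → F (borrow)
  9-F-1 → 9 (borrow)
  7-2-1 → 4
  C-3 → 9
  8-5 → 3
  6-5 → 1
  B-2 → 9

0x913949F9C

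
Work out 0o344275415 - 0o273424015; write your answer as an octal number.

Subtract column by column in base 8:
  5-5 → 0
  1-1 → 0
  4-0 → 4
  5-4 → 1
  7-2 → 5
  2-4 → 6 (borrow)
  4-3-1 → 0
  4-7 → 5 (borrow)
  3-2-1 → 0

0o50651400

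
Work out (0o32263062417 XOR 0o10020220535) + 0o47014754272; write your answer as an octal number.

0o71260216414

First 0o32263062417 XOR 0o10020220535 = 0o22243242122.
Add column by column in base 8, right to left:
  2+2 = 4
  2+7 = 1 carry 1
  1+2+1 = 4
  2+4 = 6
  4+5 = 1 carry 1
  2+7+1 = 2 carry 1
  3+4+1 = 0 carry 1
  4+1+1 = 6
  2+0 = 2
  2+7 = 1 carry 1
  2+4+1 = 7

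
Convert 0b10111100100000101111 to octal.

0o2744057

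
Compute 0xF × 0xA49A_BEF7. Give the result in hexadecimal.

Multiply each base-16 digit by 15, carrying:
  7×15 = 105 → write 9 carry 6
  F×15+6 = 231 → write 7 carry 14
  E×15+14 = 224 → write 0 carry 14
  B×15+14 = 179 → write 3 carry 11
  A×15+11 = 161 → write 1 carry 10
  9×15+10 = 145 → write 1 carry 9
  4×15+9 = 69 → write 5 carry 4
  A×15+4 = 154 → write A carry 9
  remaining carry: 9

0x9A5113079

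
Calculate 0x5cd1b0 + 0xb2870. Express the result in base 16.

0x67fa20

Add column by column in base 16, right to left:
  0+0 = 0
  b+7 = 2 carry 1
  1+8+1 = a
  d+2 = f
  c+b = 7 carry 1
  5+0+1 = 6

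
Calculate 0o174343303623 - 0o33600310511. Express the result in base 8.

Subtract column by column in base 8:
  3-1 → 2
  2-1 → 1
  6-5 → 1
  3-0 → 3
  0-1 → 7 (borrow)
  3-3-1 → 7 (borrow)
  3-0-1 → 2
  4-0 → 4
  3-6 → 5 (borrow)
  4-3-1 → 0
  7-3 → 4
  1-0 → 1

0o140542773112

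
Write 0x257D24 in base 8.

0o11276444

Expand each hex digit to 4 bits: 2=0010 5=0101 7=0111 D=1101 2=0010 4=0100.
Group the bits in threes: 001 001 010 111 110 100 100 100 → 11276444.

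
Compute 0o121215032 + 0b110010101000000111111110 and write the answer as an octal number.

0b110010101000000111111110 = 0o62500776 in octal.
Add column by column in base 8, right to left:
  2+6 = 0 carry 1
  3+7+1 = 3 carry 1
  0+7+1 = 0 carry 1
  5+0+1 = 6
  1+0 = 1
  2+5 = 7
  1+2 = 3
  2+6 = 0 carry 1
  1+0+1 = 2

0o203716030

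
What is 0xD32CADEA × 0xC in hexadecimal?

0x9E61826F8

Multiply each base-16 digit by 12, carrying:
  A×12 = 120 → write 8 carry 7
  E×12+7 = 175 → write F carry 10
  D×12+10 = 166 → write 6 carry 10
  A×12+10 = 130 → write 2 carry 8
  C×12+8 = 152 → write 8 carry 9
  2×12+9 = 33 → write 1 carry 2
  3×12+2 = 38 → write 6 carry 2
  D×12+2 = 158 → write E carry 9
  remaining carry: 9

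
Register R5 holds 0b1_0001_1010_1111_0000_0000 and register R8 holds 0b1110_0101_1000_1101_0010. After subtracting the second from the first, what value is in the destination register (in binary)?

Subtract column by column in base 2:
  0-0 → 0
  0-1 → 1 (borrow)
  0-0-1 → 1 (borrow)
  0-0-1 → 1 (borrow)
  0-1-1 → 0 (borrow)
  0-0-1 → 1 (borrow)
  0-1-1 → 0 (borrow)
  0-1-1 → 0 (borrow)
  1-0-1 → 0
  1-0 → 1
  1-0 → 1
  1-1 → 0
  0-1 → 1 (borrow)
  1-0-1 → 0
  0-1 → 1 (borrow)
  1-0-1 → 0
  1-0 → 1
  0-1 → 1 (borrow)
  0-1-1 → 0 (borrow)
  0-1-1 → 0 (borrow)
  1-0-1 → 0

0b110101011000101110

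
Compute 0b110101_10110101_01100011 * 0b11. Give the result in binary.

Multiply each base-2 digit by 3, carrying:
  1×3 = 3 → write 1 carry 1
  1×3+1 = 4 → write 0 carry 2
  0×3+2 = 2 → write 0 carry 1
  0×3+1 = 1 → write 1
  0×3 = 0 → write 0
  1×3 = 3 → write 1 carry 1
  1×3+1 = 4 → write 0 carry 2
  0×3+2 = 2 → write 0 carry 1
  1×3+1 = 4 → write 0 carry 2
  0×3+2 = 2 → write 0 carry 1
  1×3+1 = 4 → write 0 carry 2
  0×3+2 = 2 → write 0 carry 1
  1×3+1 = 4 → write 0 carry 2
  1×3+2 = 5 → write 1 carry 2
  0×3+2 = 2 → write 0 carry 1
  1×3+1 = 4 → write 0 carry 2
  1×3+2 = 5 → write 1 carry 2
  0×3+2 = 2 → write 0 carry 1
  1×3+1 = 4 → write 0 carry 2
  0×3+2 = 2 → write 0 carry 1
  1×3+1 = 4 → write 0 carry 2
  1×3+2 = 5 → write 1 carry 2
  remaining carry: 10

0b101000010010000000101001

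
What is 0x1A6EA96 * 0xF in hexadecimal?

Multiply each base-16 digit by 15, carrying:
  6×15 = 90 → write A carry 5
  9×15+5 = 140 → write C carry 8
  A×15+8 = 158 → write E carry 9
  E×15+9 = 219 → write B carry 13
  6×15+13 = 103 → write 7 carry 6
  A×15+6 = 156 → write C carry 9
  1×15+9 = 24 → write 8 carry 1
  remaining carry: 1

0x18C7BECA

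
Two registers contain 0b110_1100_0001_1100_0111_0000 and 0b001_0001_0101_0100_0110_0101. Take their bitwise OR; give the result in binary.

0b11111010101110001110101

OR bit by bit (1 where either bit is 1):
  11011000001110001110000
| 00100010101010001100101
= 11111010101110001110101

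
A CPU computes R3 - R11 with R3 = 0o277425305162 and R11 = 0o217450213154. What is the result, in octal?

0o57755072006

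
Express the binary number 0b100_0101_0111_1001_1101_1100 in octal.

0o21274734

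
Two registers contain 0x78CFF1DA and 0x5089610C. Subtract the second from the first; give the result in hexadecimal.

0x284690CE

Subtract column by column in base 16:
  A-C → E (borrow)
  D-0-1 → C
  1-1 → 0
  F-6 → 9
  F-9 → 6
  C-8 → 4
  8-0 → 8
  7-5 → 2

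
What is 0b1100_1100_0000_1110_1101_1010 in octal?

0o63007332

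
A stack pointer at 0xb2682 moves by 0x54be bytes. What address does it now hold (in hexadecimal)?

0xb7b40

Add column by column in base 16, right to left:
  2+e = 0 carry 1
  8+b+1 = 4 carry 1
  6+4+1 = b
  2+5 = 7
  b+0 = b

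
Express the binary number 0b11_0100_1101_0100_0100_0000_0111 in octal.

0o323242007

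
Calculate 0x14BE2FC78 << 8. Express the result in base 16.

Shifting left by 8 bits = 2 hex digits: append 2 zeros.

0x14BE2FC7800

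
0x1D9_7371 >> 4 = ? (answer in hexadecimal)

Shifting right by 4 bits = 1 hex digit: drop the last 1.

0x1D9737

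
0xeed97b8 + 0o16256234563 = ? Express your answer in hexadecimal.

0x81a6d12b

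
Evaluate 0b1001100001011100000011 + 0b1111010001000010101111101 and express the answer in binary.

Add column by column in base 2, right to left:
  1+1 = 0 carry 1
  1+0+1 = 0 carry 1
  0+1+1 = 0 carry 1
  0+1+1 = 0 carry 1
  0+1+1 = 0 carry 1
  0+1+1 = 0 carry 1
  0+1+1 = 0 carry 1
  0+0+1 = 1
  1+1 = 0 carry 1
  1+0+1 = 0 carry 1
  1+1+1 = 1 carry 1
  0+0+1 = 1
  1+0 = 1
  0+0 = 0
  0+0 = 0
  0+1 = 1
  0+0 = 0
  1+0 = 1
  1+0 = 1
  0+1 = 1
  0+0 = 0
  1+1 = 0 carry 1
  0+1+1 = 0 carry 1
  0+1+1 = 0 carry 1
  0+1+1 = 0 carry 1
  final carry 1

0b10000011101001110010000000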